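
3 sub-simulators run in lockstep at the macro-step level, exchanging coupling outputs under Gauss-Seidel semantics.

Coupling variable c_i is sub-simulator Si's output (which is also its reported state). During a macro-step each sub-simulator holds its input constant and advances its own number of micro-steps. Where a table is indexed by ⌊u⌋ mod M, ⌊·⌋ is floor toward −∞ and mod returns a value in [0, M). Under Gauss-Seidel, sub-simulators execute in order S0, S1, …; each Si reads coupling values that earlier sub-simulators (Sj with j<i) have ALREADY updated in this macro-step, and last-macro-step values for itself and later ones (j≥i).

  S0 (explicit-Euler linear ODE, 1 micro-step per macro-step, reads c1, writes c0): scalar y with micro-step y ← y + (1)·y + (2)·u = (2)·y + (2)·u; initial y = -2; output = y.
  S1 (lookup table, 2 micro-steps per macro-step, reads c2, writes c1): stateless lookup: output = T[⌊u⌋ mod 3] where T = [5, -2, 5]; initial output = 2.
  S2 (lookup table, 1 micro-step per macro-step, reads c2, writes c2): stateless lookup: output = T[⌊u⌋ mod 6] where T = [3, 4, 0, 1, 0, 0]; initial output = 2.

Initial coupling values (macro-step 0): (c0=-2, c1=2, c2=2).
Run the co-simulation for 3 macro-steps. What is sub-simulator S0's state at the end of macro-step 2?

macro 1: S0 reads c1=2 → after 1×micro: 0; S1 reads c2=2 → after 2×micro: 5; S2 reads c2=2 → after 1×micro: 0 ⇒ (c0=0, c1=5, c2=0)
macro 2: S0 reads c1=5 → after 1×micro: 10; S1 reads c2=0 → after 2×micro: 5; S2 reads c2=0 → after 1×micro: 3 ⇒ (c0=10, c1=5, c2=3)
macro 3: S0 reads c1=5 → after 1×micro: 30; S1 reads c2=3 → after 2×micro: 5; S2 reads c2=3 → after 1×micro: 1 ⇒ (c0=30, c1=5, c2=1)

S0 state at macro-step 2 = 10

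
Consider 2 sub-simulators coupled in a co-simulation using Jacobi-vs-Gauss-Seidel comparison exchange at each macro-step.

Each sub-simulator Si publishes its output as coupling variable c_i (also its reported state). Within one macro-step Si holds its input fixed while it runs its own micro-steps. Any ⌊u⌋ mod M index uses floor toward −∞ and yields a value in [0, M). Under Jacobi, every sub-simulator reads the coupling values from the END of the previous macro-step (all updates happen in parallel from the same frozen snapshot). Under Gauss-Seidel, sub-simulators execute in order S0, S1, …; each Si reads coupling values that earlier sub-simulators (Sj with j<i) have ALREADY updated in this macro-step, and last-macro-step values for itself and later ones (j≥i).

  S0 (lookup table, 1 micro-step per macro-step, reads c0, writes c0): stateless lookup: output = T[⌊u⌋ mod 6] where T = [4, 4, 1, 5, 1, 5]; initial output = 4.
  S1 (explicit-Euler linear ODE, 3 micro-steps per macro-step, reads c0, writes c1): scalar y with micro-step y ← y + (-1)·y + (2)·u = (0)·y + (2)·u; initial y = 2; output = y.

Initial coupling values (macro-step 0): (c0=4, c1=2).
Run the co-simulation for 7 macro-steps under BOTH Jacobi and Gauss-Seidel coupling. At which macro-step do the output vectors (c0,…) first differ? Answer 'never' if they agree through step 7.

first divergence at macro-step: 1

[Jacobi] macro 1: S0 reads c0=4 → after 1×micro: 1; S1 reads c0=4 → after 3×micro: 8 ⇒ (c0=1, c1=8)
[Jacobi] macro 2: S0 reads c0=1 → after 1×micro: 4; S1 reads c0=1 → after 3×micro: 2 ⇒ (c0=4, c1=2)
[Jacobi] macro 3: S0 reads c0=4 → after 1×micro: 1; S1 reads c0=4 → after 3×micro: 8 ⇒ (c0=1, c1=8)
[Jacobi] macro 4: S0 reads c0=1 → after 1×micro: 4; S1 reads c0=1 → after 3×micro: 2 ⇒ (c0=4, c1=2)
[Jacobi] macro 5: S0 reads c0=4 → after 1×micro: 1; S1 reads c0=4 → after 3×micro: 8 ⇒ (c0=1, c1=8)
[Jacobi] macro 6: S0 reads c0=1 → after 1×micro: 4; S1 reads c0=1 → after 3×micro: 2 ⇒ (c0=4, c1=2)
[Jacobi] macro 7: S0 reads c0=4 → after 1×micro: 1; S1 reads c0=4 → after 3×micro: 8 ⇒ (c0=1, c1=8)
[Gauss-Seidel] macro 1: S0 reads c0=4 → after 1×micro: 1; S1 reads c0=1 → after 3×micro: 2 ⇒ (c0=1, c1=2)
[Gauss-Seidel] macro 2: S0 reads c0=1 → after 1×micro: 4; S1 reads c0=4 → after 3×micro: 8 ⇒ (c0=4, c1=8)
[Gauss-Seidel] macro 3: S0 reads c0=4 → after 1×micro: 1; S1 reads c0=1 → after 3×micro: 2 ⇒ (c0=1, c1=2)
[Gauss-Seidel] macro 4: S0 reads c0=1 → after 1×micro: 4; S1 reads c0=4 → after 3×micro: 8 ⇒ (c0=4, c1=8)
[Gauss-Seidel] macro 5: S0 reads c0=4 → after 1×micro: 1; S1 reads c0=1 → after 3×micro: 2 ⇒ (c0=1, c1=2)
[Gauss-Seidel] macro 6: S0 reads c0=1 → after 1×micro: 4; S1 reads c0=4 → after 3×micro: 8 ⇒ (c0=4, c1=8)
[Gauss-Seidel] macro 7: S0 reads c0=4 → after 1×micro: 1; S1 reads c0=1 → after 3×micro: 2 ⇒ (c0=1, c1=2)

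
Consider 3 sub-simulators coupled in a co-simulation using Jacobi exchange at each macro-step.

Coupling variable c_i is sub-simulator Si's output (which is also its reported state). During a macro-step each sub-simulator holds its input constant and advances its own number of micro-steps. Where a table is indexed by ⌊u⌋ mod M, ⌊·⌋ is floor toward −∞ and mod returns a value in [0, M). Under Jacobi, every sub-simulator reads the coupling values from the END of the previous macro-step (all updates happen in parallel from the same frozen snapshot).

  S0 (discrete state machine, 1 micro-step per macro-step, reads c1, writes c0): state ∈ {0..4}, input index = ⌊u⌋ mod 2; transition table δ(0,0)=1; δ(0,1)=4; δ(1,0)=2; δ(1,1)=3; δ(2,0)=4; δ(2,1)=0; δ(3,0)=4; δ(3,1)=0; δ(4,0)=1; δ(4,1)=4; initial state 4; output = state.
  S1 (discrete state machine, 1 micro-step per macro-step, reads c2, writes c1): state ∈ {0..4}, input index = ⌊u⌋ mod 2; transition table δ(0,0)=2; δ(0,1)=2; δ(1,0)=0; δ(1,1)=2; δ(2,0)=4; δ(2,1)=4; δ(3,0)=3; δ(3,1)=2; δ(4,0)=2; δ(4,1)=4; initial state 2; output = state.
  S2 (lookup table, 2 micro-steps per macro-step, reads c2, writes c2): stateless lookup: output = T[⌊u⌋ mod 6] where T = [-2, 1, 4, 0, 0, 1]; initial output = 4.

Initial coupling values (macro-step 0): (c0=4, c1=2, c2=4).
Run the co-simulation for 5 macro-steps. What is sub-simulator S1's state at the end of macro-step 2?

macro 1: S0 reads c1=2 → after 1×micro: 1; S1 reads c2=4 → after 1×micro: 4; S2 reads c2=4 → after 2×micro: 0 ⇒ (c0=1, c1=4, c2=0)
macro 2: S0 reads c1=4 → after 1×micro: 2; S1 reads c2=0 → after 1×micro: 2; S2 reads c2=0 → after 2×micro: -2 ⇒ (c0=2, c1=2, c2=-2)
macro 3: S0 reads c1=2 → after 1×micro: 4; S1 reads c2=-2 → after 1×micro: 4; S2 reads c2=-2 → after 2×micro: 0 ⇒ (c0=4, c1=4, c2=0)
macro 4: S0 reads c1=4 → after 1×micro: 1; S1 reads c2=0 → after 1×micro: 2; S2 reads c2=0 → after 2×micro: -2 ⇒ (c0=1, c1=2, c2=-2)
macro 5: S0 reads c1=2 → after 1×micro: 2; S1 reads c2=-2 → after 1×micro: 4; S2 reads c2=-2 → after 2×micro: 0 ⇒ (c0=2, c1=4, c2=0)

S1 state at macro-step 2 = 2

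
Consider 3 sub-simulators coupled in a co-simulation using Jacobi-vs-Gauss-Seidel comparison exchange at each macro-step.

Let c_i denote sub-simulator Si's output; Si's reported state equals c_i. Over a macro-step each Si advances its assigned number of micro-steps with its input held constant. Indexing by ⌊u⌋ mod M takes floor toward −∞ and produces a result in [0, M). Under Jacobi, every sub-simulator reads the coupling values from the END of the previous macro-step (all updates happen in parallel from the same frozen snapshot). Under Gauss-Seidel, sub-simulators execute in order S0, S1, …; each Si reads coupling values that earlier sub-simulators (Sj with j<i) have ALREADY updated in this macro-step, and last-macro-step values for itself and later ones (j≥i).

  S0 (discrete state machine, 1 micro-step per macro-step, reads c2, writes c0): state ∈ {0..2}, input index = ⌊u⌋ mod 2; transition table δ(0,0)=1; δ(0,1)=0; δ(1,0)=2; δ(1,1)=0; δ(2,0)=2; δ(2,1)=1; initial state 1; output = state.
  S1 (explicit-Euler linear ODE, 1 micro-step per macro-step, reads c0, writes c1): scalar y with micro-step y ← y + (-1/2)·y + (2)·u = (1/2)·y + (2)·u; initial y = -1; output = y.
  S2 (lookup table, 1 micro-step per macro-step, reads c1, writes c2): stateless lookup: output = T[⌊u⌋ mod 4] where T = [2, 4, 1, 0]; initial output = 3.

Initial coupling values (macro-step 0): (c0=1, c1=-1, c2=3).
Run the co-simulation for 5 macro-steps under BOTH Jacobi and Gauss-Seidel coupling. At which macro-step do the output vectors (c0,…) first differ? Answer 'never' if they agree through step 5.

first divergence at macro-step: 1

[Jacobi] macro 1: S0 reads c2=3 → after 1×micro: 0; S1 reads c0=1 → after 1×micro: 3/2; S2 reads c1=-1 → after 1×micro: 0 ⇒ (c0=0, c1=3/2, c2=0)
[Jacobi] macro 2: S0 reads c2=0 → after 1×micro: 1; S1 reads c0=0 → after 1×micro: 3/4; S2 reads c1=3/2 → after 1×micro: 4 ⇒ (c0=1, c1=3/4, c2=4)
[Jacobi] macro 3: S0 reads c2=4 → after 1×micro: 2; S1 reads c0=1 → after 1×micro: 19/8; S2 reads c1=3/4 → after 1×micro: 2 ⇒ (c0=2, c1=19/8, c2=2)
[Jacobi] macro 4: S0 reads c2=2 → after 1×micro: 2; S1 reads c0=2 → after 1×micro: 83/16; S2 reads c1=19/8 → after 1×micro: 1 ⇒ (c0=2, c1=83/16, c2=1)
[Jacobi] macro 5: S0 reads c2=1 → after 1×micro: 1; S1 reads c0=2 → after 1×micro: 211/32; S2 reads c1=83/16 → after 1×micro: 4 ⇒ (c0=1, c1=211/32, c2=4)
[Gauss-Seidel] macro 1: S0 reads c2=3 → after 1×micro: 0; S1 reads c0=0 → after 1×micro: -1/2; S2 reads c1=-1/2 → after 1×micro: 0 ⇒ (c0=0, c1=-1/2, c2=0)
[Gauss-Seidel] macro 2: S0 reads c2=0 → after 1×micro: 1; S1 reads c0=1 → after 1×micro: 7/4; S2 reads c1=7/4 → after 1×micro: 4 ⇒ (c0=1, c1=7/4, c2=4)
[Gauss-Seidel] macro 3: S0 reads c2=4 → after 1×micro: 2; S1 reads c0=2 → after 1×micro: 39/8; S2 reads c1=39/8 → after 1×micro: 2 ⇒ (c0=2, c1=39/8, c2=2)
[Gauss-Seidel] macro 4: S0 reads c2=2 → after 1×micro: 2; S1 reads c0=2 → after 1×micro: 103/16; S2 reads c1=103/16 → after 1×micro: 1 ⇒ (c0=2, c1=103/16, c2=1)
[Gauss-Seidel] macro 5: S0 reads c2=1 → after 1×micro: 1; S1 reads c0=1 → after 1×micro: 167/32; S2 reads c1=167/32 → after 1×micro: 4 ⇒ (c0=1, c1=167/32, c2=4)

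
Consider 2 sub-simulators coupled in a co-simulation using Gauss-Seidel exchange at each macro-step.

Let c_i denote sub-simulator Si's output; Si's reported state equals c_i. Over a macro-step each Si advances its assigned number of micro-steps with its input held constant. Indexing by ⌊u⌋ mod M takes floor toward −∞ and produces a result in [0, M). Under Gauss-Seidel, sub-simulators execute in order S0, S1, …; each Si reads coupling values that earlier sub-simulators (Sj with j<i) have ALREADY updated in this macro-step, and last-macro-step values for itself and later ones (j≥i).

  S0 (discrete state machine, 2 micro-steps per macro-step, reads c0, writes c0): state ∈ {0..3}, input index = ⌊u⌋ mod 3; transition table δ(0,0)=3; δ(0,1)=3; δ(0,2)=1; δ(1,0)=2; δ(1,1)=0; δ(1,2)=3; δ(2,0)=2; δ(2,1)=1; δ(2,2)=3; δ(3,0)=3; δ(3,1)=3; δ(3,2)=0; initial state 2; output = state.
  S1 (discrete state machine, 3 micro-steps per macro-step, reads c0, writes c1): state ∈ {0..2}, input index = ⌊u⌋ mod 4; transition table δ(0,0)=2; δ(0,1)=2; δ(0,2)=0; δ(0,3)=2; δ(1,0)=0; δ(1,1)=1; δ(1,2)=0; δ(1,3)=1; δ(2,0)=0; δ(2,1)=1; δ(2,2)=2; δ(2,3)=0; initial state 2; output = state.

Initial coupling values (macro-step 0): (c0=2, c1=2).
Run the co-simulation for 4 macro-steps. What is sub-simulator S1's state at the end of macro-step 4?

S1 state at macro-step 4 = 2

macro 1: S0 reads c0=2 → after 2×micro: 0; S1 reads c0=0 → after 3×micro: 0 ⇒ (c0=0, c1=0)
macro 2: S0 reads c0=0 → after 2×micro: 3; S1 reads c0=3 → after 3×micro: 2 ⇒ (c0=3, c1=2)
macro 3: S0 reads c0=3 → after 2×micro: 3; S1 reads c0=3 → after 3×micro: 0 ⇒ (c0=3, c1=0)
macro 4: S0 reads c0=3 → after 2×micro: 3; S1 reads c0=3 → after 3×micro: 2 ⇒ (c0=3, c1=2)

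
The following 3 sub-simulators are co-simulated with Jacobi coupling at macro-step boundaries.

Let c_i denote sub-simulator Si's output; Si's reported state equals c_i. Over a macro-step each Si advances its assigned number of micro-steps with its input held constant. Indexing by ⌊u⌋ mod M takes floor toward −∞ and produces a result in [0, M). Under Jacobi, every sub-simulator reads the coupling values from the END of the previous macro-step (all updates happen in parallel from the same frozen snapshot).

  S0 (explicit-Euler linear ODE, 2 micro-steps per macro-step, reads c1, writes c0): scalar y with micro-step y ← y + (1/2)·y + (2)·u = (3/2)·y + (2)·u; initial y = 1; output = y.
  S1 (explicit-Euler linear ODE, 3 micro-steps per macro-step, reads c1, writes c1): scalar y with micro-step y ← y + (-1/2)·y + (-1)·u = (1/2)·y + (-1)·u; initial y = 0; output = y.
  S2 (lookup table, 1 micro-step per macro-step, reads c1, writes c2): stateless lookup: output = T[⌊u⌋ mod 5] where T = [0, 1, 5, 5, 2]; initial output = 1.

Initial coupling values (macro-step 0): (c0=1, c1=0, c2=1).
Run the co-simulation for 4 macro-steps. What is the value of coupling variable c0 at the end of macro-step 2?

macro 1: S0 reads c1=0 → after 2×micro: 9/4; S1 reads c1=0 → after 3×micro: 0; S2 reads c1=0 → after 1×micro: 0 ⇒ (c0=9/4, c1=0, c2=0)
macro 2: S0 reads c1=0 → after 2×micro: 81/16; S1 reads c1=0 → after 3×micro: 0; S2 reads c1=0 → after 1×micro: 0 ⇒ (c0=81/16, c1=0, c2=0)
macro 3: S0 reads c1=0 → after 2×micro: 729/64; S1 reads c1=0 → after 3×micro: 0; S2 reads c1=0 → after 1×micro: 0 ⇒ (c0=729/64, c1=0, c2=0)
macro 4: S0 reads c1=0 → after 2×micro: 6561/256; S1 reads c1=0 → after 3×micro: 0; S2 reads c1=0 → after 1×micro: 0 ⇒ (c0=6561/256, c1=0, c2=0)

c0 at macro-step 2 = 81/16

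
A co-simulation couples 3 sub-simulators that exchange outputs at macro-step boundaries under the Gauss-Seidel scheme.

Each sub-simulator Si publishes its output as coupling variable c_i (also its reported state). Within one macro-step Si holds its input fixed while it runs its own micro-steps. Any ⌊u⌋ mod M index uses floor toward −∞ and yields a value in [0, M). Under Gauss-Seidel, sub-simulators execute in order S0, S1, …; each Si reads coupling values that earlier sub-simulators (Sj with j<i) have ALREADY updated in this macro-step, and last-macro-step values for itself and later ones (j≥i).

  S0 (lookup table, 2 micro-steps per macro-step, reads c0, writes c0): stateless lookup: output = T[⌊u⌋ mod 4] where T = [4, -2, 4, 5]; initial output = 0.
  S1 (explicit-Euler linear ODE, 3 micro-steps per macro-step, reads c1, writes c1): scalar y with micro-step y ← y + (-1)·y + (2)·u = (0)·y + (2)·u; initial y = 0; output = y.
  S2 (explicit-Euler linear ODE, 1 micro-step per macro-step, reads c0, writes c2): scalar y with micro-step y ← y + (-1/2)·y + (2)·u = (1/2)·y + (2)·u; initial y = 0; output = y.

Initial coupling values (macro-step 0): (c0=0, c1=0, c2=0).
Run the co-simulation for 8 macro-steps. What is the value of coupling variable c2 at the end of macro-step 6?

c2 at macro-step 6 = 63/4

macro 1: S0 reads c0=0 → after 2×micro: 4; S1 reads c1=0 → after 3×micro: 0; S2 reads c0=4 → after 1×micro: 8 ⇒ (c0=4, c1=0, c2=8)
macro 2: S0 reads c0=4 → after 2×micro: 4; S1 reads c1=0 → after 3×micro: 0; S2 reads c0=4 → after 1×micro: 12 ⇒ (c0=4, c1=0, c2=12)
macro 3: S0 reads c0=4 → after 2×micro: 4; S1 reads c1=0 → after 3×micro: 0; S2 reads c0=4 → after 1×micro: 14 ⇒ (c0=4, c1=0, c2=14)
macro 4: S0 reads c0=4 → after 2×micro: 4; S1 reads c1=0 → after 3×micro: 0; S2 reads c0=4 → after 1×micro: 15 ⇒ (c0=4, c1=0, c2=15)
macro 5: S0 reads c0=4 → after 2×micro: 4; S1 reads c1=0 → after 3×micro: 0; S2 reads c0=4 → after 1×micro: 31/2 ⇒ (c0=4, c1=0, c2=31/2)
macro 6: S0 reads c0=4 → after 2×micro: 4; S1 reads c1=0 → after 3×micro: 0; S2 reads c0=4 → after 1×micro: 63/4 ⇒ (c0=4, c1=0, c2=63/4)
macro 7: S0 reads c0=4 → after 2×micro: 4; S1 reads c1=0 → after 3×micro: 0; S2 reads c0=4 → after 1×micro: 127/8 ⇒ (c0=4, c1=0, c2=127/8)
macro 8: S0 reads c0=4 → after 2×micro: 4; S1 reads c1=0 → after 3×micro: 0; S2 reads c0=4 → after 1×micro: 255/16 ⇒ (c0=4, c1=0, c2=255/16)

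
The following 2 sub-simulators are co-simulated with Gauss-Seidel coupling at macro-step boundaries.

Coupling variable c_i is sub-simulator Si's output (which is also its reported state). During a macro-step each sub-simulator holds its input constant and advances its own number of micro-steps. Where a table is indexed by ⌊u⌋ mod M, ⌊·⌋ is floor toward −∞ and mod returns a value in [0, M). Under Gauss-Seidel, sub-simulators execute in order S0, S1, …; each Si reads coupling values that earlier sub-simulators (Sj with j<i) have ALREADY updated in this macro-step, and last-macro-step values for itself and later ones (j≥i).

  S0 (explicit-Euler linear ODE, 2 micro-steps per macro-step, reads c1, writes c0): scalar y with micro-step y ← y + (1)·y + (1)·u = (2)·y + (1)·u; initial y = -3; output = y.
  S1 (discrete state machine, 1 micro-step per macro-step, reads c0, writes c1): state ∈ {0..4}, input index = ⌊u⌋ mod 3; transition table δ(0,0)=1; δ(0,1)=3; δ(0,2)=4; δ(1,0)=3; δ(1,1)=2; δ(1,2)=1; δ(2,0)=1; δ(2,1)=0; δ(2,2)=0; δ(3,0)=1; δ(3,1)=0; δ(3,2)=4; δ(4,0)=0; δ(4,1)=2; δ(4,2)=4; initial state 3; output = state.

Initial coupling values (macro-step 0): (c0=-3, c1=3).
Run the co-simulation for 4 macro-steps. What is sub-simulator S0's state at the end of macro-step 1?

S0 state at macro-step 1 = -3

macro 1: S0 reads c1=3 → after 2×micro: -3; S1 reads c0=-3 → after 1×micro: 1 ⇒ (c0=-3, c1=1)
macro 2: S0 reads c1=1 → after 2×micro: -9; S1 reads c0=-9 → after 1×micro: 3 ⇒ (c0=-9, c1=3)
macro 3: S0 reads c1=3 → after 2×micro: -27; S1 reads c0=-27 → after 1×micro: 1 ⇒ (c0=-27, c1=1)
macro 4: S0 reads c1=1 → after 2×micro: -105; S1 reads c0=-105 → after 1×micro: 3 ⇒ (c0=-105, c1=3)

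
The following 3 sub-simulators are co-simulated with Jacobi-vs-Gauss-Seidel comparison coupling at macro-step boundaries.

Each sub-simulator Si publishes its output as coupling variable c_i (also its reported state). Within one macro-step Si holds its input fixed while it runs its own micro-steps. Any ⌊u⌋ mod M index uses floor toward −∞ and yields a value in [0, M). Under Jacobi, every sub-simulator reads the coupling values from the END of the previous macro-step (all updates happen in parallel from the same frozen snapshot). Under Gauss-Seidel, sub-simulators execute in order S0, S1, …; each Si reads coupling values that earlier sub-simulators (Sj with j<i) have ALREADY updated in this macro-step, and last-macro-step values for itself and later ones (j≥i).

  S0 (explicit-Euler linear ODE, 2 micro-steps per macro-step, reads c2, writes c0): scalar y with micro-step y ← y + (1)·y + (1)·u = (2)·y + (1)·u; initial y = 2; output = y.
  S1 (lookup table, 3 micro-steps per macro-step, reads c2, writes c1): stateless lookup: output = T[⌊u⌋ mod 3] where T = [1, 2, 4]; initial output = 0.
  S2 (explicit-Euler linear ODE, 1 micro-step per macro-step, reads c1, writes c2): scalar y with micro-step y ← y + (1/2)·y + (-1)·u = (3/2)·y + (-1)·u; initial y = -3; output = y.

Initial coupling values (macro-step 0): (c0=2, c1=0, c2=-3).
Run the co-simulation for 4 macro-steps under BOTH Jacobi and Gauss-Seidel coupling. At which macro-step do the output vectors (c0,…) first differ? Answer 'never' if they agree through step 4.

first divergence at macro-step: 1

[Jacobi] macro 1: S0 reads c2=-3 → after 2×micro: -1; S1 reads c2=-3 → after 3×micro: 1; S2 reads c1=0 → after 1×micro: -9/2 ⇒ (c0=-1, c1=1, c2=-9/2)
[Jacobi] macro 2: S0 reads c2=-9/2 → after 2×micro: -35/2; S1 reads c2=-9/2 → after 3×micro: 2; S2 reads c1=1 → after 1×micro: -31/4 ⇒ (c0=-35/2, c1=2, c2=-31/4)
[Jacobi] macro 3: S0 reads c2=-31/4 → after 2×micro: -373/4; S1 reads c2=-31/4 → after 3×micro: 2; S2 reads c1=2 → after 1×micro: -109/8 ⇒ (c0=-373/4, c1=2, c2=-109/8)
[Jacobi] macro 4: S0 reads c2=-109/8 → after 2×micro: -3311/8; S1 reads c2=-109/8 → after 3×micro: 2; S2 reads c1=2 → after 1×micro: -359/16 ⇒ (c0=-3311/8, c1=2, c2=-359/16)
[Gauss-Seidel] macro 1: S0 reads c2=-3 → after 2×micro: -1; S1 reads c2=-3 → after 3×micro: 1; S2 reads c1=1 → after 1×micro: -11/2 ⇒ (c0=-1, c1=1, c2=-11/2)
[Gauss-Seidel] macro 2: S0 reads c2=-11/2 → after 2×micro: -41/2; S1 reads c2=-11/2 → after 3×micro: 1; S2 reads c1=1 → after 1×micro: -37/4 ⇒ (c0=-41/2, c1=1, c2=-37/4)
[Gauss-Seidel] macro 3: S0 reads c2=-37/4 → after 2×micro: -439/4; S1 reads c2=-37/4 → after 3×micro: 4; S2 reads c1=4 → after 1×micro: -143/8 ⇒ (c0=-439/4, c1=4, c2=-143/8)
[Gauss-Seidel] macro 4: S0 reads c2=-143/8 → after 2×micro: -3941/8; S1 reads c2=-143/8 → after 3×micro: 1; S2 reads c1=1 → after 1×micro: -445/16 ⇒ (c0=-3941/8, c1=1, c2=-445/16)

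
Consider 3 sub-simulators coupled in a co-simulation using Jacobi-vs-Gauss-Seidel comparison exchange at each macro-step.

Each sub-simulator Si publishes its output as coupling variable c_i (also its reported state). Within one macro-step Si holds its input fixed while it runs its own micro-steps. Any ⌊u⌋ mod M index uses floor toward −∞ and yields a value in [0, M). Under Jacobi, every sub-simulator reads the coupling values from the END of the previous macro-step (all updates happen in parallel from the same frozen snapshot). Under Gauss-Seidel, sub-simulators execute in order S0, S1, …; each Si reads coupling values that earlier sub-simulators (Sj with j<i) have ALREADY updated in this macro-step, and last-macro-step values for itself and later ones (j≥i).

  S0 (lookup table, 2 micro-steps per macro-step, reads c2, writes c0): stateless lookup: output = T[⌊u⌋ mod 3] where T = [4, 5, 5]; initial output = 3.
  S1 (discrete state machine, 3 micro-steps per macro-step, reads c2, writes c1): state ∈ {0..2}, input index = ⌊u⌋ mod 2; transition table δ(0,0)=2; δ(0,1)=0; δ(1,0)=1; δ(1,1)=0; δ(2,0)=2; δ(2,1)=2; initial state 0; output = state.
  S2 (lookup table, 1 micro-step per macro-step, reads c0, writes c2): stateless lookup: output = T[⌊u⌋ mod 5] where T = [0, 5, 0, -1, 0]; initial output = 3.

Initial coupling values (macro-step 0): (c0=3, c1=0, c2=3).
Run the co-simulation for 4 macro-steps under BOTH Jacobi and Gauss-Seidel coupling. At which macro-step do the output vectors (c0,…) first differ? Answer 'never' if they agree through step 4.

first divergence at macro-step: 1

[Jacobi] macro 1: S0 reads c2=3 → after 2×micro: 4; S1 reads c2=3 → after 3×micro: 0; S2 reads c0=3 → after 1×micro: -1 ⇒ (c0=4, c1=0, c2=-1)
[Jacobi] macro 2: S0 reads c2=-1 → after 2×micro: 5; S1 reads c2=-1 → after 3×micro: 0; S2 reads c0=4 → after 1×micro: 0 ⇒ (c0=5, c1=0, c2=0)
[Jacobi] macro 3: S0 reads c2=0 → after 2×micro: 4; S1 reads c2=0 → after 3×micro: 2; S2 reads c0=5 → after 1×micro: 0 ⇒ (c0=4, c1=2, c2=0)
[Jacobi] macro 4: S0 reads c2=0 → after 2×micro: 4; S1 reads c2=0 → after 3×micro: 2; S2 reads c0=4 → after 1×micro: 0 ⇒ (c0=4, c1=2, c2=0)
[Gauss-Seidel] macro 1: S0 reads c2=3 → after 2×micro: 4; S1 reads c2=3 → after 3×micro: 0; S2 reads c0=4 → after 1×micro: 0 ⇒ (c0=4, c1=0, c2=0)
[Gauss-Seidel] macro 2: S0 reads c2=0 → after 2×micro: 4; S1 reads c2=0 → after 3×micro: 2; S2 reads c0=4 → after 1×micro: 0 ⇒ (c0=4, c1=2, c2=0)
[Gauss-Seidel] macro 3: S0 reads c2=0 → after 2×micro: 4; S1 reads c2=0 → after 3×micro: 2; S2 reads c0=4 → after 1×micro: 0 ⇒ (c0=4, c1=2, c2=0)
[Gauss-Seidel] macro 4: S0 reads c2=0 → after 2×micro: 4; S1 reads c2=0 → after 3×micro: 2; S2 reads c0=4 → after 1×micro: 0 ⇒ (c0=4, c1=2, c2=0)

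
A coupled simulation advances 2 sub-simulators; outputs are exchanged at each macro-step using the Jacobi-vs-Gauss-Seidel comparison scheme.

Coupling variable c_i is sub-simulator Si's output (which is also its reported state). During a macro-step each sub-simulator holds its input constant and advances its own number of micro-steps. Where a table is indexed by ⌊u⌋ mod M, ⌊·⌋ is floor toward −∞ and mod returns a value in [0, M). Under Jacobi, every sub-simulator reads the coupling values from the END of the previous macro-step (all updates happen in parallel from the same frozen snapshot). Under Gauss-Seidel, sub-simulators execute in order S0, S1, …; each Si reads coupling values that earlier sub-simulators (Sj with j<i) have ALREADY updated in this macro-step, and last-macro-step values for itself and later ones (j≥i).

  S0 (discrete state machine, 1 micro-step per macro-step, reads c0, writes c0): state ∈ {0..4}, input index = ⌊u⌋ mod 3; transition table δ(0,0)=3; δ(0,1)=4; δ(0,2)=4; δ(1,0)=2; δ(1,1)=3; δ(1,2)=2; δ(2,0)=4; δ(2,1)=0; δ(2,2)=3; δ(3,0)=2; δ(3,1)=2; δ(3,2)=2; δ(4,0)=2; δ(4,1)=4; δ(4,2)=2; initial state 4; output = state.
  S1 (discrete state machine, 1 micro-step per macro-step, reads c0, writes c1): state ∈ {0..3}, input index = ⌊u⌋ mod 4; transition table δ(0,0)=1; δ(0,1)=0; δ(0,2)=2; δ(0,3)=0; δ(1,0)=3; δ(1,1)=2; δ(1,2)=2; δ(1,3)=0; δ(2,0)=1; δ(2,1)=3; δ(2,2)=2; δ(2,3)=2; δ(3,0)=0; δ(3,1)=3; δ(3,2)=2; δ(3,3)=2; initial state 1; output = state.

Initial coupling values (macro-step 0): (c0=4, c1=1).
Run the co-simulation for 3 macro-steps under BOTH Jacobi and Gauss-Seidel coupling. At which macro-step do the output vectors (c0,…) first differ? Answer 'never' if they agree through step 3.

first divergence at macro-step: never

[Jacobi] macro 1: S0 reads c0=4 → after 1×micro: 4; S1 reads c0=4 → after 1×micro: 3 ⇒ (c0=4, c1=3)
[Jacobi] macro 2: S0 reads c0=4 → after 1×micro: 4; S1 reads c0=4 → after 1×micro: 0 ⇒ (c0=4, c1=0)
[Jacobi] macro 3: S0 reads c0=4 → after 1×micro: 4; S1 reads c0=4 → after 1×micro: 1 ⇒ (c0=4, c1=1)
[Gauss-Seidel] macro 1: S0 reads c0=4 → after 1×micro: 4; S1 reads c0=4 → after 1×micro: 3 ⇒ (c0=4, c1=3)
[Gauss-Seidel] macro 2: S0 reads c0=4 → after 1×micro: 4; S1 reads c0=4 → after 1×micro: 0 ⇒ (c0=4, c1=0)
[Gauss-Seidel] macro 3: S0 reads c0=4 → after 1×micro: 4; S1 reads c0=4 → after 1×micro: 1 ⇒ (c0=4, c1=1)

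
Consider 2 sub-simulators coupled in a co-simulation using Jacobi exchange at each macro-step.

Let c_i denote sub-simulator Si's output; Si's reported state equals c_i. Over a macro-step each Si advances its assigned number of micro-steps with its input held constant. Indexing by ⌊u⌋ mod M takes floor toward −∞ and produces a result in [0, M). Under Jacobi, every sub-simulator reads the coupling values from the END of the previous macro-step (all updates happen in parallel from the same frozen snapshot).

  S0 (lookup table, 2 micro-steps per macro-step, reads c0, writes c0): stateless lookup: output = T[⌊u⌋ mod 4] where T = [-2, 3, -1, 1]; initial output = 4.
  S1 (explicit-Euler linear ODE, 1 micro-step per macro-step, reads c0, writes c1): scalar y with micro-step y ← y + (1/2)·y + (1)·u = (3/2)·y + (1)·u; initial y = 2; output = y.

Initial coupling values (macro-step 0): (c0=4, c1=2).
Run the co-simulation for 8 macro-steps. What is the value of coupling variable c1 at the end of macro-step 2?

c1 at macro-step 2 = 17/2

macro 1: S0 reads c0=4 → after 2×micro: -2; S1 reads c0=4 → after 1×micro: 7 ⇒ (c0=-2, c1=7)
macro 2: S0 reads c0=-2 → after 2×micro: -1; S1 reads c0=-2 → after 1×micro: 17/2 ⇒ (c0=-1, c1=17/2)
macro 3: S0 reads c0=-1 → after 2×micro: 1; S1 reads c0=-1 → after 1×micro: 47/4 ⇒ (c0=1, c1=47/4)
macro 4: S0 reads c0=1 → after 2×micro: 3; S1 reads c0=1 → after 1×micro: 149/8 ⇒ (c0=3, c1=149/8)
macro 5: S0 reads c0=3 → after 2×micro: 1; S1 reads c0=3 → after 1×micro: 495/16 ⇒ (c0=1, c1=495/16)
macro 6: S0 reads c0=1 → after 2×micro: 3; S1 reads c0=1 → after 1×micro: 1517/32 ⇒ (c0=3, c1=1517/32)
macro 7: S0 reads c0=3 → after 2×micro: 1; S1 reads c0=3 → after 1×micro: 4743/64 ⇒ (c0=1, c1=4743/64)
macro 8: S0 reads c0=1 → after 2×micro: 3; S1 reads c0=1 → after 1×micro: 14357/128 ⇒ (c0=3, c1=14357/128)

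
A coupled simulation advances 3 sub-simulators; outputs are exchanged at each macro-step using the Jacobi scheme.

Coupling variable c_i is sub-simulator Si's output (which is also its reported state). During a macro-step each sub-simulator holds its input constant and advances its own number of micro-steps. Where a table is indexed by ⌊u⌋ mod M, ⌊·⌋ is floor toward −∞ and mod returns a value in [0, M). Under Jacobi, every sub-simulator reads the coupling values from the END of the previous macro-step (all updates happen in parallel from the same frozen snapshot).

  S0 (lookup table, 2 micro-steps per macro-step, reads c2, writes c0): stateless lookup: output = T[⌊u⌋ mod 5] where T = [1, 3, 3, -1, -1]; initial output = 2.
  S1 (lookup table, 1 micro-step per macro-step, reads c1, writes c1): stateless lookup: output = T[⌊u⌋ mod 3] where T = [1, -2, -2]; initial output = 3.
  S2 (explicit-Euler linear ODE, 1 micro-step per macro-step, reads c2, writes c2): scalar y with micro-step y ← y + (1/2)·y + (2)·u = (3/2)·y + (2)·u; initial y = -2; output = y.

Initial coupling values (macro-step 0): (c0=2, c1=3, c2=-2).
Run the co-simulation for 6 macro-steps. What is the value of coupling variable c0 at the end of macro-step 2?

c0 at macro-step 2 = -1

macro 1: S0 reads c2=-2 → after 2×micro: -1; S1 reads c1=3 → after 1×micro: 1; S2 reads c2=-2 → after 1×micro: -7 ⇒ (c0=-1, c1=1, c2=-7)
macro 2: S0 reads c2=-7 → after 2×micro: -1; S1 reads c1=1 → after 1×micro: -2; S2 reads c2=-7 → after 1×micro: -49/2 ⇒ (c0=-1, c1=-2, c2=-49/2)
macro 3: S0 reads c2=-49/2 → after 2×micro: 1; S1 reads c1=-2 → after 1×micro: -2; S2 reads c2=-49/2 → after 1×micro: -343/4 ⇒ (c0=1, c1=-2, c2=-343/4)
macro 4: S0 reads c2=-343/4 → after 2×micro: -1; S1 reads c1=-2 → after 1×micro: -2; S2 reads c2=-343/4 → after 1×micro: -2401/8 ⇒ (c0=-1, c1=-2, c2=-2401/8)
macro 5: S0 reads c2=-2401/8 → after 2×micro: -1; S1 reads c1=-2 → after 1×micro: -2; S2 reads c2=-2401/8 → after 1×micro: -16807/16 ⇒ (c0=-1, c1=-2, c2=-16807/16)
macro 6: S0 reads c2=-16807/16 → after 2×micro: -1; S1 reads c1=-2 → after 1×micro: -2; S2 reads c2=-16807/16 → after 1×micro: -117649/32 ⇒ (c0=-1, c1=-2, c2=-117649/32)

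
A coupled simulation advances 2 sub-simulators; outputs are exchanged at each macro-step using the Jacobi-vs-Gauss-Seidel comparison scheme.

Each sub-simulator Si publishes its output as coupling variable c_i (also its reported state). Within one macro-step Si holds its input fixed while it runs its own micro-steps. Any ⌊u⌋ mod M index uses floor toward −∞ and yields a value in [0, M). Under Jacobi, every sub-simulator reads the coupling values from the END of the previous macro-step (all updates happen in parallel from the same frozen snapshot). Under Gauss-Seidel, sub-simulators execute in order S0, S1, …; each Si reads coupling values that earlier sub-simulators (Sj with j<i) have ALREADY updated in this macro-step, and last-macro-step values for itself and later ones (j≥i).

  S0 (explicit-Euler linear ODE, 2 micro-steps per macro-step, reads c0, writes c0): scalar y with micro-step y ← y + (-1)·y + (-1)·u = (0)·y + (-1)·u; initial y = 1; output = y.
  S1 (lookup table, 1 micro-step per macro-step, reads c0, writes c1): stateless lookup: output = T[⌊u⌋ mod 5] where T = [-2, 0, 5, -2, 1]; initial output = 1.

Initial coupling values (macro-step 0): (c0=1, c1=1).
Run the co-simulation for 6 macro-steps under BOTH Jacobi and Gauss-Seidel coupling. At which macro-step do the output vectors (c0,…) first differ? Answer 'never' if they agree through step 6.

[Jacobi] macro 1: S0 reads c0=1 → after 2×micro: -1; S1 reads c0=1 → after 1×micro: 0 ⇒ (c0=-1, c1=0)
[Jacobi] macro 2: S0 reads c0=-1 → after 2×micro: 1; S1 reads c0=-1 → after 1×micro: 1 ⇒ (c0=1, c1=1)
[Jacobi] macro 3: S0 reads c0=1 → after 2×micro: -1; S1 reads c0=1 → after 1×micro: 0 ⇒ (c0=-1, c1=0)
[Jacobi] macro 4: S0 reads c0=-1 → after 2×micro: 1; S1 reads c0=-1 → after 1×micro: 1 ⇒ (c0=1, c1=1)
[Jacobi] macro 5: S0 reads c0=1 → after 2×micro: -1; S1 reads c0=1 → after 1×micro: 0 ⇒ (c0=-1, c1=0)
[Jacobi] macro 6: S0 reads c0=-1 → after 2×micro: 1; S1 reads c0=-1 → after 1×micro: 1 ⇒ (c0=1, c1=1)
[Gauss-Seidel] macro 1: S0 reads c0=1 → after 2×micro: -1; S1 reads c0=-1 → after 1×micro: 1 ⇒ (c0=-1, c1=1)
[Gauss-Seidel] macro 2: S0 reads c0=-1 → after 2×micro: 1; S1 reads c0=1 → after 1×micro: 0 ⇒ (c0=1, c1=0)
[Gauss-Seidel] macro 3: S0 reads c0=1 → after 2×micro: -1; S1 reads c0=-1 → after 1×micro: 1 ⇒ (c0=-1, c1=1)
[Gauss-Seidel] macro 4: S0 reads c0=-1 → after 2×micro: 1; S1 reads c0=1 → after 1×micro: 0 ⇒ (c0=1, c1=0)
[Gauss-Seidel] macro 5: S0 reads c0=1 → after 2×micro: -1; S1 reads c0=-1 → after 1×micro: 1 ⇒ (c0=-1, c1=1)
[Gauss-Seidel] macro 6: S0 reads c0=-1 → after 2×micro: 1; S1 reads c0=1 → after 1×micro: 0 ⇒ (c0=1, c1=0)

first divergence at macro-step: 1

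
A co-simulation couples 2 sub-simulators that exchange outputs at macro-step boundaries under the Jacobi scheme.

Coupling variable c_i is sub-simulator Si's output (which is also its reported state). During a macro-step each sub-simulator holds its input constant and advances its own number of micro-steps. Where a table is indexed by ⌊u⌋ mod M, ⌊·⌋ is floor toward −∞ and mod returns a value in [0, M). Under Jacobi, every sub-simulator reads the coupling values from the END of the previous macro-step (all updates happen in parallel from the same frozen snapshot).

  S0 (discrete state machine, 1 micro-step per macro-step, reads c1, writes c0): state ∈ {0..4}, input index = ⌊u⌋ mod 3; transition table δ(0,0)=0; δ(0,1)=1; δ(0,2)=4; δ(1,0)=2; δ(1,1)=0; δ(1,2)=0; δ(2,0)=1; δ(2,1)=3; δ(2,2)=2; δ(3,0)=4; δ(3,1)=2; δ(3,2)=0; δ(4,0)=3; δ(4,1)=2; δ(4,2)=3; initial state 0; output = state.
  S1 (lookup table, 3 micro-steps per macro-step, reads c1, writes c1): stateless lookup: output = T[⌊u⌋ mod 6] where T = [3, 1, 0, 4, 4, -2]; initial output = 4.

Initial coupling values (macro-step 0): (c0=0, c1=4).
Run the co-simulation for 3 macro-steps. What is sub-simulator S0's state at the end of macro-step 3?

macro 1: S0 reads c1=4 → after 1×micro: 1; S1 reads c1=4 → after 3×micro: 4 ⇒ (c0=1, c1=4)
macro 2: S0 reads c1=4 → after 1×micro: 0; S1 reads c1=4 → after 3×micro: 4 ⇒ (c0=0, c1=4)
macro 3: S0 reads c1=4 → after 1×micro: 1; S1 reads c1=4 → after 3×micro: 4 ⇒ (c0=1, c1=4)

S0 state at macro-step 3 = 1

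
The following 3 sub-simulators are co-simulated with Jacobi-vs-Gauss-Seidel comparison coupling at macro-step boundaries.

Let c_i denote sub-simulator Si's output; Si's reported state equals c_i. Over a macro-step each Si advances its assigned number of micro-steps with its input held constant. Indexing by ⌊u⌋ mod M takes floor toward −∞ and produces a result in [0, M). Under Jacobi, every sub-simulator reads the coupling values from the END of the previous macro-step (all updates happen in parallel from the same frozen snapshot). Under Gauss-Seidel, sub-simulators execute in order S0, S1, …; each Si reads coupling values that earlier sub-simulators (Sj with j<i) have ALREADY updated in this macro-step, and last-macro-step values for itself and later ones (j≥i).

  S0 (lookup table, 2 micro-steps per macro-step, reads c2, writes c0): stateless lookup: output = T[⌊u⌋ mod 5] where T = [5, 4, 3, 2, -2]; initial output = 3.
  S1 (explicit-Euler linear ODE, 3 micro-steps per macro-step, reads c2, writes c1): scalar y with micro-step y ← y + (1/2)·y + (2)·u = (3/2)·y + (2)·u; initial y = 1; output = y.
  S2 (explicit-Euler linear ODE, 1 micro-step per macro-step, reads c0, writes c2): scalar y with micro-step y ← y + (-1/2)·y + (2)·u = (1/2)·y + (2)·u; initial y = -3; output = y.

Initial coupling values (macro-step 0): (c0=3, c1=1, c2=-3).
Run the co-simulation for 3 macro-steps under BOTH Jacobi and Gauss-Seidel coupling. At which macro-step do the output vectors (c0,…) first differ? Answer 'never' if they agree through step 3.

[Jacobi] macro 1: S0 reads c2=-3 → after 2×micro: 3; S1 reads c2=-3 → after 3×micro: -201/8; S2 reads c0=3 → after 1×micro: 9/2 ⇒ (c0=3, c1=-201/8, c2=9/2)
[Jacobi] macro 2: S0 reads c2=9/2 → after 2×micro: -2; S1 reads c2=9/2 → after 3×micro: -2691/64; S2 reads c0=3 → after 1×micro: 33/4 ⇒ (c0=-2, c1=-2691/64, c2=33/4)
[Jacobi] macro 3: S0 reads c2=33/4 → after 2×micro: 2; S1 reads c2=33/4 → after 3×micro: -32529/512; S2 reads c0=-2 → after 1×micro: 1/8 ⇒ (c0=2, c1=-32529/512, c2=1/8)
[Gauss-Seidel] macro 1: S0 reads c2=-3 → after 2×micro: 3; S1 reads c2=-3 → after 3×micro: -201/8; S2 reads c0=3 → after 1×micro: 9/2 ⇒ (c0=3, c1=-201/8, c2=9/2)
[Gauss-Seidel] macro 2: S0 reads c2=9/2 → after 2×micro: -2; S1 reads c2=9/2 → after 3×micro: -2691/64; S2 reads c0=-2 → after 1×micro: -7/4 ⇒ (c0=-2, c1=-2691/64, c2=-7/4)
[Gauss-Seidel] macro 3: S0 reads c2=-7/4 → after 2×micro: 2; S1 reads c2=-7/4 → after 3×micro: -81169/512; S2 reads c0=2 → after 1×micro: 25/8 ⇒ (c0=2, c1=-81169/512, c2=25/8)

first divergence at macro-step: 2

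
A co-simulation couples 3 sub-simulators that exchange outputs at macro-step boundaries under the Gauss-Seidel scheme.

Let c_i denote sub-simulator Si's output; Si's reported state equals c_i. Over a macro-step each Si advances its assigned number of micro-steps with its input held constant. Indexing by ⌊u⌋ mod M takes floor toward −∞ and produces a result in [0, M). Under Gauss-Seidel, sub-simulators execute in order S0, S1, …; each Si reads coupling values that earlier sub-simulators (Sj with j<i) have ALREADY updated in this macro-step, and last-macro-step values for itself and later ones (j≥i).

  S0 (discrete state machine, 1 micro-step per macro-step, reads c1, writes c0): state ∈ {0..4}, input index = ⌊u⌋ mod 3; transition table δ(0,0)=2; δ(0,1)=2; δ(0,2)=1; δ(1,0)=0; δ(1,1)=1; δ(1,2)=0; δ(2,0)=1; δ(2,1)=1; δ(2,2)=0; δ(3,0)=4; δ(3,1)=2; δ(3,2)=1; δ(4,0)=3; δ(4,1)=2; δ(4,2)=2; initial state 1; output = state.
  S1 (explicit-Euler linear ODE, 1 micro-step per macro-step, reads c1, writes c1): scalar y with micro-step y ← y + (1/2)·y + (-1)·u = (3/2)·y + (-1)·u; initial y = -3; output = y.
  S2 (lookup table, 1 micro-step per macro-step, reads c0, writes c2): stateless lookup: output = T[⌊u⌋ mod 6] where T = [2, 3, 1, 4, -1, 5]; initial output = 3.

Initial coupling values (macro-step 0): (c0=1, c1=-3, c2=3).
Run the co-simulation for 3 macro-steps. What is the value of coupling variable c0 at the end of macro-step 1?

macro 1: S0 reads c1=-3 → after 1×micro: 0; S1 reads c1=-3 → after 1×micro: -3/2; S2 reads c0=0 → after 1×micro: 2 ⇒ (c0=0, c1=-3/2, c2=2)
macro 2: S0 reads c1=-3/2 → after 1×micro: 2; S1 reads c1=-3/2 → after 1×micro: -3/4; S2 reads c0=2 → after 1×micro: 1 ⇒ (c0=2, c1=-3/4, c2=1)
macro 3: S0 reads c1=-3/4 → after 1×micro: 0; S1 reads c1=-3/4 → after 1×micro: -3/8; S2 reads c0=0 → after 1×micro: 2 ⇒ (c0=0, c1=-3/8, c2=2)

c0 at macro-step 1 = 0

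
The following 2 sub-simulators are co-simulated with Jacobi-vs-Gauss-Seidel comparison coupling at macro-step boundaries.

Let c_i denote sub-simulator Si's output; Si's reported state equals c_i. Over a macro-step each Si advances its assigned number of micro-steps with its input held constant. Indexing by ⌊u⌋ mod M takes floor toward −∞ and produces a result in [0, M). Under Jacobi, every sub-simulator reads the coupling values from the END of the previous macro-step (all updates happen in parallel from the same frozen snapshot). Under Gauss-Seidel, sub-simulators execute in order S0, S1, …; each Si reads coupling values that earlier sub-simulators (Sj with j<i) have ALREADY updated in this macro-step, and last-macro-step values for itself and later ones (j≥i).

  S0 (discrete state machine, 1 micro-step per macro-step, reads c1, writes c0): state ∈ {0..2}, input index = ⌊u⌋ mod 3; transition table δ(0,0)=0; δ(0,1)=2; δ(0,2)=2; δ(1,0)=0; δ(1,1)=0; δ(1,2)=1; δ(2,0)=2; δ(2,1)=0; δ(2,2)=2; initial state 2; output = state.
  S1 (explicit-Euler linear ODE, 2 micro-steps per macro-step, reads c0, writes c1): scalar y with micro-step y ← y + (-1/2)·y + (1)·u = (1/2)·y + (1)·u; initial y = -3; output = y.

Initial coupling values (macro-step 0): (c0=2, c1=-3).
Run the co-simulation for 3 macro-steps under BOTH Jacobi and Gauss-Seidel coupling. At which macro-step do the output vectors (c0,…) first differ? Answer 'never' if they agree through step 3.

first divergence at macro-step: never

[Jacobi] macro 1: S0 reads c1=-3 → after 1×micro: 2; S1 reads c0=2 → after 2×micro: 9/4 ⇒ (c0=2, c1=9/4)
[Jacobi] macro 2: S0 reads c1=9/4 → after 1×micro: 2; S1 reads c0=2 → after 2×micro: 57/16 ⇒ (c0=2, c1=57/16)
[Jacobi] macro 3: S0 reads c1=57/16 → after 1×micro: 2; S1 reads c0=2 → after 2×micro: 249/64 ⇒ (c0=2, c1=249/64)
[Gauss-Seidel] macro 1: S0 reads c1=-3 → after 1×micro: 2; S1 reads c0=2 → after 2×micro: 9/4 ⇒ (c0=2, c1=9/4)
[Gauss-Seidel] macro 2: S0 reads c1=9/4 → after 1×micro: 2; S1 reads c0=2 → after 2×micro: 57/16 ⇒ (c0=2, c1=57/16)
[Gauss-Seidel] macro 3: S0 reads c1=57/16 → after 1×micro: 2; S1 reads c0=2 → after 2×micro: 249/64 ⇒ (c0=2, c1=249/64)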